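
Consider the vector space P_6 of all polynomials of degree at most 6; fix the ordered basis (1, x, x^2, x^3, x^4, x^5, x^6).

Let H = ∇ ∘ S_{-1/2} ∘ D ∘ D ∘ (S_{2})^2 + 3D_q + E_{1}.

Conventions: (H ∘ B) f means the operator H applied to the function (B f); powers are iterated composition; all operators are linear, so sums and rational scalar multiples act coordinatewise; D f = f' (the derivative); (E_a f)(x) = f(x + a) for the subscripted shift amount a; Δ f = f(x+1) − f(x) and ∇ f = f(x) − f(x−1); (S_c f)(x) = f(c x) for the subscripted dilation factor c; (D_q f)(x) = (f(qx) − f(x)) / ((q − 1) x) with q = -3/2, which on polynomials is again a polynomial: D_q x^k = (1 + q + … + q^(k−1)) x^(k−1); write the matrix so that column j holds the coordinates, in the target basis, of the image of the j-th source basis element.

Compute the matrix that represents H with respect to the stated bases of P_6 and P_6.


the matrix is [[1, 4, 1, -191, -767, -2559, -7679]; [0, 1, 1/2, 3, 1540, 7685, 30726]; [0, 0, 1, 33/4, 6, -7670, -46065]; [0, 0, 0, 1, -7/8, 10, 30740]; [0, 0, 0, 0, 1, 245/16, 15]; [0, 0, 0, 0, 0, 1, -207/32]; [0, 0, 0, 0, 0, 0, 1]] (rows listed top to bottom)

image of 1: 1
image of x: x + 4
image of x^2: x^2 + (1/2)x + 1
image of x^3: x^3 + (33/4)x^2 + 3x - 191
image of x^4: x^4 - (7/8)x^3 + 6x^2 + 1540x - 767
image of x^5: x^5 + (245/16)x^4 + 10x^3 - 7670x^2 + 7685x - 2559
image of x^6: x^6 - (207/32)x^5 + 15x^4 + 30740x^3 - 46065x^2 + 30726x - 7679
each image's coordinates form column j of the matrix


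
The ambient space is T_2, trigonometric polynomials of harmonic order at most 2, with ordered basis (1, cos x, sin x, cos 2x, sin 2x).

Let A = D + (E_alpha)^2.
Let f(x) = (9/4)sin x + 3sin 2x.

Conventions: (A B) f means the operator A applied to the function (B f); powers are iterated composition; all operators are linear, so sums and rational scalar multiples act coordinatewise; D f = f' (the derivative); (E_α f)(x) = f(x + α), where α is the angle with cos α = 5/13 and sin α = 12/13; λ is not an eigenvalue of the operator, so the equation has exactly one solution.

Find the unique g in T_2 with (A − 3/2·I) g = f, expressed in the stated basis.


write g with unknown coordinates in the stated basis and equate coefficients in (A − 3/2·I) g = f
solving from the highest basis element down gives g = -(2601/5261)cos x - (6705/10522)sin x - (342744/374177)cos 2x - (516966/374177)sin 2x
check: A g = -(7803/10522)cos x + (13617/10522)sin x - (514116/374177)cos 2x + (347082/374177)sin 2x
so A g − 3/2·g = (9/4)sin x + 3sin 2x = f ✓

the result is g(x) = -(2601/5261)cos x - (6705/10522)sin x - (342744/374177)cos 2x - (516966/374177)sin 2x


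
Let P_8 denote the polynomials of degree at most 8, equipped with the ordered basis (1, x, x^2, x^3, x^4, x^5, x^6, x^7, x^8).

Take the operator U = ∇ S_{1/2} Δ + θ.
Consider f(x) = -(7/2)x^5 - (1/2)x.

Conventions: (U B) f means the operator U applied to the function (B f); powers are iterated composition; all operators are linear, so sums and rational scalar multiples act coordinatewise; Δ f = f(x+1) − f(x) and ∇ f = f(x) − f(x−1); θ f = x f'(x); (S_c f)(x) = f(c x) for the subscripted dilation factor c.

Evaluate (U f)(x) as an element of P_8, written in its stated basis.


the result is g(x) = -(35/2)x^5 - (35/8)x^3 - (105/16)x^2 - (37/4)x - 105/32

Δ f = -(35/2)x^4 - 35x^3 - 35x^2 - (35/2)x - 4
S_{1/2} Δ f = -(35/32)x^4 - (35/8)x^3 - (35/4)x^2 - (35/4)x - 4
∇ S_{1/2} Δ f = -(35/8)x^3 - (105/16)x^2 - (35/4)x - 105/32
θ f = -(35/2)x^5 - (1/2)x
(∇ S_{1/2} Δ + θ) f = -(35/2)x^5 - (35/8)x^3 - (105/16)x^2 - (37/4)x - 105/32


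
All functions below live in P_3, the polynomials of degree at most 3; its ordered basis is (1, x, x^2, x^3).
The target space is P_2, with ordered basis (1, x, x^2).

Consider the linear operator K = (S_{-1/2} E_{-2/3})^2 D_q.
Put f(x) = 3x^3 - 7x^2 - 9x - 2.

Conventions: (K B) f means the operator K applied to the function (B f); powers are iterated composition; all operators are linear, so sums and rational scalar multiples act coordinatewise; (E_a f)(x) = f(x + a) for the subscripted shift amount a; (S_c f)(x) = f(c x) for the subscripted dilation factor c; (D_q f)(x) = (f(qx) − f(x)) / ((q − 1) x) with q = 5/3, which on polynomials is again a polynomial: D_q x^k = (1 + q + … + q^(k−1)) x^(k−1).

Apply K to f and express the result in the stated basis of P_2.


the image equals g(x) = (49/48)x^2 - (133/18)x - 26/27

D_q f = (49/3)x^2 - (56/3)x - 9
E_{-2/3} D_q f = (49/3)x^2 - (364/9)x + 289/27
S_{-1/2} E_{-2/3} D_q f = (49/12)x^2 + (182/9)x + 289/27
E_{-2/3} (S_{-1/2} E_{-2/3}) D_q f = (49/12)x^2 + (133/9)x - 26/27
S_{-1/2} E_{-2/3} (S_{-1/2} E_{-2/3}) D_q f = (49/48)x^2 - (133/18)x - 26/27


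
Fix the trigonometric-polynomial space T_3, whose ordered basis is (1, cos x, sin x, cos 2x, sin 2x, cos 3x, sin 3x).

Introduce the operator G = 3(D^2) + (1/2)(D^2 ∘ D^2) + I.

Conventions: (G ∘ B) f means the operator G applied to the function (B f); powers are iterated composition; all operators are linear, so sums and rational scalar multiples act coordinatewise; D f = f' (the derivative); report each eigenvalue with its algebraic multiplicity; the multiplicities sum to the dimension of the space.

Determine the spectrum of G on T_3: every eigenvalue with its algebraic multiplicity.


image of 1: 1
image of cos x: -(3/2)cos x
image of sin x: -(3/2)sin x
image of cos 2x: -3cos 2x
image of sin 2x: -3sin 2x
image of cos 3x: (29/2)cos 3x
image of sin 3x: (29/2)sin 3x
the matrix is diagonal; its diagonal is (1, -3/2, -3/2, -3, -3, 29/2, 29/2)
for a triangular matrix the eigenvalues are the diagonal entries, with algebraic multiplicity their repetition count

λ = -3 (multiplicity 2), λ = -3/2 (multiplicity 2), λ = 1 (multiplicity 1), λ = 29/2 (multiplicity 2)


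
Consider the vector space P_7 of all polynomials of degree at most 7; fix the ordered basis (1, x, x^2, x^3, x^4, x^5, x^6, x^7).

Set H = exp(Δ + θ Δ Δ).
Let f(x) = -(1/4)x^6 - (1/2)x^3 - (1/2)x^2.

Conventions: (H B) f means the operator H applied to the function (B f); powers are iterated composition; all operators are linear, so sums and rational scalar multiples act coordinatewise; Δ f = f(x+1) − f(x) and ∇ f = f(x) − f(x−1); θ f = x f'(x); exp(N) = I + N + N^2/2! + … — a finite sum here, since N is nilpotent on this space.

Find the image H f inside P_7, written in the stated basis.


order-1 term: -(3/2)x^5 - (135/4)x^4 - 95x^3 - (441/4)x^2 - 52x - 5/4
order-2 term: -(15/4)x^4 - 120x^3 - (2985/4)x^2 - (2133/2)x - 585/4
order-3 term: -5x^3 - (315/2)x^2 - (1785/2)x - 1291/2
order-4 term: -(15/4)x^2 - 90x - 1055/4
order-5 term: -(3/2)x - 75/4
order-6 term: -1/4
the series for exp(Δ + θ Δ Δ) f terminates at order 6
exp(Δ + θ Δ Δ) f = -(1/4)x^6 - (3/2)x^5 - (75/2)x^4 - (441/2)x^3 - (4073/4)x^2 - (4205/2)x - 4303/4

the result is g(x) = -(1/4)x^6 - (3/2)x^5 - (75/2)x^4 - (441/2)x^3 - (4073/4)x^2 - (4205/2)x - 4303/4


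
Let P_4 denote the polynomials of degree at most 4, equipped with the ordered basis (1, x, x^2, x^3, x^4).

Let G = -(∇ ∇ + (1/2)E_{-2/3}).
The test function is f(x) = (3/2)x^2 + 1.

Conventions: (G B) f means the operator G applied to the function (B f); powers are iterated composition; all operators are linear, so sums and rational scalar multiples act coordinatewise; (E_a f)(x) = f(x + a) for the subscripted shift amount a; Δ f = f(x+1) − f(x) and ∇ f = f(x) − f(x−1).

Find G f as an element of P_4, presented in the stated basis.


∇ f = 3x - 3/2
∇ ∇ f = 3
E_{-2/3} f = (3/2)x^2 - 2x + 5/3
((1/2)E_{-2/3}) f = (3/4)x^2 - x + 5/6
(∇ ∇ + (1/2)E_{-2/3}) f = (3/4)x^2 - x + 23/6
(-(∇ ∇ + (1/2)E_{-2/3})) f = -(3/4)x^2 + x - 23/6

the image equals g(x) = -(3/4)x^2 + x - 23/6


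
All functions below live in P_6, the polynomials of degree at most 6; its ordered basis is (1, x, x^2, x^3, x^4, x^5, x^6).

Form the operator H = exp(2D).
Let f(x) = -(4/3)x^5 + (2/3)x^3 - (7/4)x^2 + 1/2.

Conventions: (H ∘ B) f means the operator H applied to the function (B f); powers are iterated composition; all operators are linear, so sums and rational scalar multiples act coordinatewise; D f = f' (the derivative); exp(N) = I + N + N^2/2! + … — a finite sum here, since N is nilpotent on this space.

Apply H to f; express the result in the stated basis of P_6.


order-1 term: -(40/3)x^4 + 4x^2 - 7x
order-2 term: -(160/3)x^3 + 8x - 7
order-3 term: -(320/3)x^2 + 16/3
order-4 term: -(320/3)x
order-5 term: -128/3
the series for exp(2D) f terminates at order 5
exp(2D) f = -(4/3)x^5 - (40/3)x^4 - (158/3)x^3 - (1253/12)x^2 - (317/3)x - 263/6

g(x) = -(4/3)x^5 - (40/3)x^4 - (158/3)x^3 - (1253/12)x^2 - (317/3)x - 263/6


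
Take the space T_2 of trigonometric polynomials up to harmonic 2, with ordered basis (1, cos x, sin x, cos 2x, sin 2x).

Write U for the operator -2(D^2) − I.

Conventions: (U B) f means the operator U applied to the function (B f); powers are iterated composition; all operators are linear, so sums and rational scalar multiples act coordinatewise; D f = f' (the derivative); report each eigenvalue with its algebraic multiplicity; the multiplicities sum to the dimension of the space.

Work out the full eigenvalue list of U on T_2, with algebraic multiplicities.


image of 1: -1
image of cos x: cos x
image of sin x: sin x
image of cos 2x: 7cos 2x
image of sin 2x: 7sin 2x
the matrix is diagonal; its diagonal is (-1, 1, 1, 7, 7)
for a triangular matrix the eigenvalues are the diagonal entries, with algebraic multiplicity their repetition count

λ = -1 (multiplicity 1), λ = 1 (multiplicity 2), λ = 7 (multiplicity 2)


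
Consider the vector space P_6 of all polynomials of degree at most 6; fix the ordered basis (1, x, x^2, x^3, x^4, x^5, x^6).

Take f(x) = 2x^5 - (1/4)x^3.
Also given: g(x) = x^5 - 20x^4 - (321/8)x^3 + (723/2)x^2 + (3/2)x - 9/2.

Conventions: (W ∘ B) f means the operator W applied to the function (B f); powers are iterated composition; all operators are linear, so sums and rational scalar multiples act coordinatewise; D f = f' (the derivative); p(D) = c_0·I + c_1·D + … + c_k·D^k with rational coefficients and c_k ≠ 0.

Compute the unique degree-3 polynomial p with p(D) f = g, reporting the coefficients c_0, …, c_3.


c_0 = 1/2, c_1 = -2, c_2 = -1, c_3 = 3

D^0 f = 2x^5 - (1/4)x^3
D^1 f = 10x^4 - (3/4)x^2
D^2 f = 40x^3 - (3/2)x
D^3 f = 120x^2 - 3/2
matching coefficients of g against c_0 f + c_1 Df + … from the top degree down determines the c_i
solution: c_0 = 1/2, c_1 = -2, c_2 = -1, c_3 = 3


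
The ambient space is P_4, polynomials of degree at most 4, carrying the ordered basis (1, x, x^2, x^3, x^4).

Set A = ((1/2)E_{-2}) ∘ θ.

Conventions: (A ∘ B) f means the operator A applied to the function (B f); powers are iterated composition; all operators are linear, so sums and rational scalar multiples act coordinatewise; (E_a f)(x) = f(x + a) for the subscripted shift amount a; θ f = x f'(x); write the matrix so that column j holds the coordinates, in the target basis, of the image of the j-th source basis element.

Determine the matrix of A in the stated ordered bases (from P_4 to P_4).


the matrix is [[0, -1, 4, -12, 32]; [0, 1/2, -4, 18, -64]; [0, 0, 1, -9, 48]; [0, 0, 0, 3/2, -16]; [0, 0, 0, 0, 2]] (rows listed top to bottom)

image of 1: 0
image of x: (1/2)x - 1
image of x^2: x^2 - 4x + 4
image of x^3: (3/2)x^3 - 9x^2 + 18x - 12
image of x^4: 2x^4 - 16x^3 + 48x^2 - 64x + 32
each image's coordinates form column j of the matrix


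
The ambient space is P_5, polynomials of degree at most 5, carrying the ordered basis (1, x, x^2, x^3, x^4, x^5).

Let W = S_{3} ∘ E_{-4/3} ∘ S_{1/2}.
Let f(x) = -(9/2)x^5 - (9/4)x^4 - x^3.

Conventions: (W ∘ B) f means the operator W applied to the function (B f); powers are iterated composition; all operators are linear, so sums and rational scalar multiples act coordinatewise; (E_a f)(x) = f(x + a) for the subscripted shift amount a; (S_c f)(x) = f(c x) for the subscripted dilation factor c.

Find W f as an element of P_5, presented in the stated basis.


S_{1/2} f = -(9/64)x^5 - (9/64)x^4 - (1/8)x^3
E_{-4/3} S_{1/2} f = -(9/64)x^5 + (51/64)x^4 - (15/8)x^3 + (7/3)x^2 - (14/9)x + 4/9
S_{3} E_{-4/3} S_{1/2} f = -(2187/64)x^5 + (4131/64)x^4 - (405/8)x^3 + 21x^2 - (14/3)x + 4/9

the result is g(x) = -(2187/64)x^5 + (4131/64)x^4 - (405/8)x^3 + 21x^2 - (14/3)x + 4/9


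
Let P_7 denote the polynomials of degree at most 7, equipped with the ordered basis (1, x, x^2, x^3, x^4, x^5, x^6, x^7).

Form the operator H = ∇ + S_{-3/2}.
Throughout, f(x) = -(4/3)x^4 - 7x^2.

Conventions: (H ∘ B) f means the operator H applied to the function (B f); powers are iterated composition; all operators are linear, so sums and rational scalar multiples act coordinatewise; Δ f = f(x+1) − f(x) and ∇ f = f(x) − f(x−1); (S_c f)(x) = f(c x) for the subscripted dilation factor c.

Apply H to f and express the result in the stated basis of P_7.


∇ f = -(16/3)x^3 + 8x^2 - (58/3)x + 25/3
S_{-3/2} f = -(27/4)x^4 - (63/4)x^2
(∇ + S_{-3/2}) f = -(27/4)x^4 - (16/3)x^3 - (31/4)x^2 - (58/3)x + 25/3

the result is g(x) = -(27/4)x^4 - (16/3)x^3 - (31/4)x^2 - (58/3)x + 25/3


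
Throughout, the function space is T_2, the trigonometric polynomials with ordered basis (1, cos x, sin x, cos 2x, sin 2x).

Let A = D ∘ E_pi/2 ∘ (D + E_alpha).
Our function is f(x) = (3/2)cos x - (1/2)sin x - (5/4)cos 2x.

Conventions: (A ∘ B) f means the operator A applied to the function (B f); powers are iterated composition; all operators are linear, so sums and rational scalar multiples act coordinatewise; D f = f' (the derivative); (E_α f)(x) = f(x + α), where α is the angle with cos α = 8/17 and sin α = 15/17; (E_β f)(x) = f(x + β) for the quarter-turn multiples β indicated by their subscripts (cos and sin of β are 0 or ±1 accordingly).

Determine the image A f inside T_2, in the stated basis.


D f = -(1/2)cos x - (3/2)sin x + (5/2)sin 2x
E_alpha f = (9/34)cos x - (53/34)sin x + (805/1156)cos 2x + (300/289)sin 2x
(D + E_alpha) f = -(4/17)cos x - (52/17)sin x + (805/1156)cos 2x + (2045/578)sin 2x
E_pi/2 (D + E_alpha) f = -(52/17)cos x + (4/17)sin x - (805/1156)cos 2x - (2045/578)sin 2x
D E_pi/2 (D + E_alpha) f = (4/17)cos x + (52/17)sin x - (2045/289)cos 2x + (805/578)sin 2x

g(x) = (4/17)cos x + (52/17)sin x - (2045/289)cos 2x + (805/578)sin 2x


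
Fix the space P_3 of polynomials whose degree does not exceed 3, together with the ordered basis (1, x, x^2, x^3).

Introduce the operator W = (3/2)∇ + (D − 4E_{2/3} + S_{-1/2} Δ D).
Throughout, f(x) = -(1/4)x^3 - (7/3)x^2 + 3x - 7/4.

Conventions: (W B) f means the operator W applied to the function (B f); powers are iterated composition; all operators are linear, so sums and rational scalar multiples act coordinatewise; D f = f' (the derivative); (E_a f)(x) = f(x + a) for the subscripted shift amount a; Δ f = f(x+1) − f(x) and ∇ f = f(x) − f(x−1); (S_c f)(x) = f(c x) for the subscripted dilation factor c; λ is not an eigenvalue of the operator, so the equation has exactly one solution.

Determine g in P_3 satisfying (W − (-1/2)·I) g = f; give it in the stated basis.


the result is g(x) = (1/14)x^3 + (193/294)x^2 - (7295/6174)x + 24910/64827

write g with unknown coordinates in the stated basis and equate coefficients in (W − (-1/2)·I) g = f
solving from the highest basis element down gives g = (1/14)x^3 + (193/294)x^2 - (7295/6174)x + 24910/64827
check: W g = -(2/7)x^3 - (1565/588)x^2 + (44339/12348)x - 503609/259308
so W g − (-1/2)·g = -(1/4)x^3 - (7/3)x^2 + 3x - 7/4 = f ✓


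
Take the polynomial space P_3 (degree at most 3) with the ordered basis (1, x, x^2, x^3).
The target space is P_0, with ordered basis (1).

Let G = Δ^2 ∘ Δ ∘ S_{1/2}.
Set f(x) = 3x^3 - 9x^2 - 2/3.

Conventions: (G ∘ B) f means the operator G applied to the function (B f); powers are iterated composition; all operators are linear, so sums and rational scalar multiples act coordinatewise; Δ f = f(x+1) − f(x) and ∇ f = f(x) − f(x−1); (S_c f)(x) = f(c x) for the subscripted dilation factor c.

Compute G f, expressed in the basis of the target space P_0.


g(x) = 9/4

S_{1/2} f = (3/8)x^3 - (9/4)x^2 - 2/3
Δ S_{1/2} f = (9/8)x^2 - (27/8)x - 15/8
Δ Δ S_{1/2} f = (9/4)x - 9/4
Δ Δ Δ S_{1/2} f = 9/4


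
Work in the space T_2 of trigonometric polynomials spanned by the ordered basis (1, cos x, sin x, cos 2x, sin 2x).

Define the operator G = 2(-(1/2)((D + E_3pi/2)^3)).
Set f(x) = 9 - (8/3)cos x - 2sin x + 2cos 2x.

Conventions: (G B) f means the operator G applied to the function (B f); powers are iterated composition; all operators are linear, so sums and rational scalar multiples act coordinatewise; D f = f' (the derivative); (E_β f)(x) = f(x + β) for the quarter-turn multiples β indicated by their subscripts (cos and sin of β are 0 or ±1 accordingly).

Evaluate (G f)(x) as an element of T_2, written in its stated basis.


D f = -2cos x + (8/3)sin x - 4sin 2x
E_3pi/2 f = 9 + 2cos x - (8/3)sin x - 2cos 2x
(D + E_3pi/2) f = 9 - 2cos 2x - 4sin 2x
D (D + E_3pi/2) f = -8cos 2x + 4sin 2x
E_3pi/2 (D + E_3pi/2) f = 9 + 2cos 2x + 4sin 2x
(D + E_3pi/2) (D + E_3pi/2) f = 9 - 6cos 2x + 8sin 2x
D (D + E_3pi/2) (D + E_3pi/2) f = 16cos 2x + 12sin 2x
E_3pi/2 (D + E_3pi/2) (D + E_3pi/2) f = 9 + 6cos 2x - 8sin 2x
(D + E_3pi/2) (D + E_3pi/2) (D + E_3pi/2) f = 9 + 22cos 2x + 4sin 2x
(-(1/2)((D + E_3pi/2)^3)) f = -9/2 - 11cos 2x - 2sin 2x
(2(-(1/2)((D + E_3pi/2)^3))) f = -9 - 22cos 2x - 4sin 2x

the image equals g(x) = -9 - 22cos 2x - 4sin 2x


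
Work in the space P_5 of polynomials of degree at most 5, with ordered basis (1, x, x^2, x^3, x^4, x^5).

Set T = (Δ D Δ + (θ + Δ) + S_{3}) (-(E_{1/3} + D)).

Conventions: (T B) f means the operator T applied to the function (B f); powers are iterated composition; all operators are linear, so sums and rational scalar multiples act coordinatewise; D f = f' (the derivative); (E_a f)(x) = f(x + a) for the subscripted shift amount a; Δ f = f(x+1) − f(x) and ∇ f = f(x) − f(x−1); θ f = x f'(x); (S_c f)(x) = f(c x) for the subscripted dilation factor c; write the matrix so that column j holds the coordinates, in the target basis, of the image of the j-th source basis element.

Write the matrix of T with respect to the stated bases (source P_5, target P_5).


the matrix is [[-1, -7/3, -34/9, -307/27, -5116/81, -59749/243]; [0, -4, -38/3, -37/3, -1240/27, -25595/81]; [0, 0, -11, -47, -88/3, -3170/27]; [0, 0, 0, -30, -164, -70]; [0, 0, 0, 0, -85, -1715/3]; [0, 0, 0, 0, 0, -248]] (rows listed top to bottom)

image of 1: -1
image of x: -4x - 7/3
image of x^2: -11x^2 - (38/3)x - 34/9
image of x^3: -30x^3 - 47x^2 - (37/3)x - 307/27
image of x^4: -85x^4 - 164x^3 - (88/3)x^2 - (1240/27)x - 5116/81
image of x^5: -248x^5 - (1715/3)x^4 - 70x^3 - (3170/27)x^2 - (25595/81)x - 59749/243
each image's coordinates form column j of the matrix


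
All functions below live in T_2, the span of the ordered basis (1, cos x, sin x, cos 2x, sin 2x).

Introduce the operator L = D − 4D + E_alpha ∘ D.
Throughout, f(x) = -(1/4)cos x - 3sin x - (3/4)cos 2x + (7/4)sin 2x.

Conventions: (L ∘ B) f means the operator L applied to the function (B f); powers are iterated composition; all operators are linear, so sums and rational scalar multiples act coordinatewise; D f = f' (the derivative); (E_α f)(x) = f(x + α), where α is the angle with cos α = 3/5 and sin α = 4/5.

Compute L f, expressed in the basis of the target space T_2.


D f = -3cos x + (1/4)sin x + (7/2)cos 2x + (3/2)sin 2x
D f = -3cos x + (1/4)sin x + (7/2)cos 2x + (3/2)sin 2x
(-4D) f = 12cos x - sin x - 14cos 2x - 6sin 2x
D f = -3cos x + (1/4)sin x + (7/2)cos 2x + (3/2)sin 2x
E_alpha D f = -(8/5)cos x + (51/20)sin x + (23/50)cos 2x - (189/50)sin 2x
(D − 4D + E_alpha ∘ D) f = (37/5)cos x + (9/5)sin x - (251/25)cos 2x - (207/25)sin 2x

the image equals g(x) = (37/5)cos x + (9/5)sin x - (251/25)cos 2x - (207/25)sin 2x


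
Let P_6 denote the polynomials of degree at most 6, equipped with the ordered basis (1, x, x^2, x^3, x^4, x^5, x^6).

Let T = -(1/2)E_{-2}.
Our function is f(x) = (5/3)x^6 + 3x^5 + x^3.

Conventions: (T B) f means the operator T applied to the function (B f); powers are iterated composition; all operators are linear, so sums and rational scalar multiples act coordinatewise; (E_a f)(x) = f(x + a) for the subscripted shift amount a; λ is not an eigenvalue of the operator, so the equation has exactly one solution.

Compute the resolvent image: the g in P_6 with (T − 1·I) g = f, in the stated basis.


write g with unknown coordinates in the stated basis and equate coefficients in (T − 1·I) g = f
solving from the highest basis element down gives g = -(10/9)x^6 - (58/9)x^5 + (20/27)x^4 + (2266/81)x^3 - (2668/81)x^2 - (11464/243)x + 27760/729
check: T g = (5/9)x^6 - (31/9)x^5 + (20/27)x^4 + (2347/81)x^3 - (2668/81)x^2 - (11464/243)x + 27760/729
so T g − 1·g = (5/3)x^6 + 3x^5 + x^3 = f ✓

g(x) = -(10/9)x^6 - (58/9)x^5 + (20/27)x^4 + (2266/81)x^3 - (2668/81)x^2 - (11464/243)x + 27760/729


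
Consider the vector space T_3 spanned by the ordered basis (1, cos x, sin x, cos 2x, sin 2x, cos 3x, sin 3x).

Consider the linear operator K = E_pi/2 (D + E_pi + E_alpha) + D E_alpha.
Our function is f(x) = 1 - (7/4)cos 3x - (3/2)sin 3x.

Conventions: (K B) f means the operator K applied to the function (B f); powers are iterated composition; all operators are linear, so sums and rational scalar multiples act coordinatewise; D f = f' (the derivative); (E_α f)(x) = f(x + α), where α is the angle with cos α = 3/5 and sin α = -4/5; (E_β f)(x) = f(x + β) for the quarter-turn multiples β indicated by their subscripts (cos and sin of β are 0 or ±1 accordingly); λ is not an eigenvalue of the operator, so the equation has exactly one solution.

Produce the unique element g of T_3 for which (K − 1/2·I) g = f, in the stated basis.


g(x) = 2/3 - (6915/11026)cos 3x - (1640/5513)sin 3x

write g with unknown coordinates in the stated basis and equate coefficients in (K − 1/2·I) g = f
solving from the highest basis element down gives g = 2/3 - (6915/11026)cos 3x - (1640/5513)sin 3x
check: K g = 4/3 - (22753/11026)cos 3x - (18179/11026)sin 3x
so K g − 1/2·g = 1 - (7/4)cos 3x - (3/2)sin 3x = f ✓


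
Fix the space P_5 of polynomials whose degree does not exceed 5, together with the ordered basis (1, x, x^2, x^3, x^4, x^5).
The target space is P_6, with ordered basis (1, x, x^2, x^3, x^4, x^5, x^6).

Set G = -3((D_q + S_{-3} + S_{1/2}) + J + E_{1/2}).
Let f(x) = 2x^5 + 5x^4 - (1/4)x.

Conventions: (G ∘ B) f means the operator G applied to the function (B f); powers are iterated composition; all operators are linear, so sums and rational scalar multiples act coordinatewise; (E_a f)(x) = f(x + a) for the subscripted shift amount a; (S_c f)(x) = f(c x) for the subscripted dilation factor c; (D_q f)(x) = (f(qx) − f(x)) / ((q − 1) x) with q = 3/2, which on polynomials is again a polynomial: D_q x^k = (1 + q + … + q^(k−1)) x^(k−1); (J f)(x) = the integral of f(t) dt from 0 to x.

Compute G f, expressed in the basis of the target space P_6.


D_q f = (211/8)x^4 + (325/8)x^3 - 1/4
S_{-3} f = -486x^5 + 405x^4 + (3/4)x
S_{1/2} f = (1/16)x^5 + (5/16)x^4 - (1/8)x
(D_q + S_{-3} + S_{1/2}) f = -(7775/16)x^5 + (6907/16)x^4 + (325/8)x^3 + (5/8)x - 1/4
J f = (1/3)x^6 + x^5 - (1/8)x^2
E_{1/2} f = 2x^5 + 10x^4 + 15x^3 + 10x^2 + (23/8)x + 1/4
((D_q + S_{-3} + S_{1/2}) + J + E_{1/2}) f = (1/3)x^6 - (7727/16)x^5 + (7067/16)x^4 + (445/8)x^3 + (79/8)x^2 + (7/2)x
(-3((D_q + S_{-3} + S_{1/2}) + J + E_{1/2})) f = -x^6 + (23181/16)x^5 - (21201/16)x^4 - (1335/8)x^3 - (237/8)x^2 - (21/2)x

the image equals g(x) = -x^6 + (23181/16)x^5 - (21201/16)x^4 - (1335/8)x^3 - (237/8)x^2 - (21/2)x


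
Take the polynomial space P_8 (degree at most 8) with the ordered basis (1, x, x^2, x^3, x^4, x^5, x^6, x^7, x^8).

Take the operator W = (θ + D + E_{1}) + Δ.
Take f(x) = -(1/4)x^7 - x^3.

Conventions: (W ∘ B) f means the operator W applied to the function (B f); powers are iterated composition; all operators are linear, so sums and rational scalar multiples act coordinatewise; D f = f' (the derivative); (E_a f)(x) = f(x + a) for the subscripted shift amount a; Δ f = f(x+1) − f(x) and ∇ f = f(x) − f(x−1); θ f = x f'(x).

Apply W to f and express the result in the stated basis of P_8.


θ f = -(7/4)x^7 - 3x^3
D f = -(7/4)x^6 - 3x^2
E_{1} f = -(1/4)x^7 - (7/4)x^6 - (21/4)x^5 - (35/4)x^4 - (39/4)x^3 - (33/4)x^2 - (19/4)x - 5/4
(θ + D + E_{1}) f = -2x^7 - (7/2)x^6 - (21/4)x^5 - (35/4)x^4 - (51/4)x^3 - (45/4)x^2 - (19/4)x - 5/4
Δ f = -(7/4)x^6 - (21/4)x^5 - (35/4)x^4 - (35/4)x^3 - (33/4)x^2 - (19/4)x - 5/4
((θ + D + E_{1}) + Δ) f = -2x^7 - (21/4)x^6 - (21/2)x^5 - (35/2)x^4 - (43/2)x^3 - (39/2)x^2 - (19/2)x - 5/2

the result is g(x) = -2x^7 - (21/4)x^6 - (21/2)x^5 - (35/2)x^4 - (43/2)x^3 - (39/2)x^2 - (19/2)x - 5/2


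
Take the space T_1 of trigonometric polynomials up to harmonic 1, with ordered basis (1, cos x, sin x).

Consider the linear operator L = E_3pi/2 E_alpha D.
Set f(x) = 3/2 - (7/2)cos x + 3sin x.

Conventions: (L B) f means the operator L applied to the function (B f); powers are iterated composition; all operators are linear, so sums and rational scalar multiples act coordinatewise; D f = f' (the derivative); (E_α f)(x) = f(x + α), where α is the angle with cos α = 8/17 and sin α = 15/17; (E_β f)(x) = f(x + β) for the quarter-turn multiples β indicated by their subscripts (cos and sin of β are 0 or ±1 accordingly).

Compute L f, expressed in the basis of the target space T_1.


D f = 3cos x + (7/2)sin x
E_alpha D f = (9/2)cos x - sin x
E_3pi/2 E_alpha D f = cos x + (9/2)sin x

the result is g(x) = cos x + (9/2)sin x


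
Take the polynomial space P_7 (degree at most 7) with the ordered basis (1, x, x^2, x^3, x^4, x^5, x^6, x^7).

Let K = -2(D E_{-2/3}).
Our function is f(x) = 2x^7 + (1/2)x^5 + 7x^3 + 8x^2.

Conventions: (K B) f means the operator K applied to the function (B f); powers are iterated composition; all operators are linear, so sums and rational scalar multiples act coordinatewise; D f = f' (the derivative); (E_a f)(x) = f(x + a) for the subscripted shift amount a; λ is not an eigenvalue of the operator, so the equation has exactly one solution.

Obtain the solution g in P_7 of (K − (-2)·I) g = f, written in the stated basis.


the result is g(x) = x^7 + 7x^6 + (57/4)x^5 - (265/12)x^4 - (7001/54)x^3 - (6587/54)x^2 + (8777/81)x + 97297/729

write g with unknown coordinates in the stated basis and equate coefficients in (K − (-2)·I) g = f
solving from the highest basis element down gives g = x^7 + 7x^6 + (57/4)x^5 - (265/12)x^4 - (7001/54)x^3 - (6587/54)x^2 + (8777/81)x + 97297/729
check: K g = -14x^6 - 28x^5 + (265/6)x^4 + (7190/27)x^3 + (6803/27)x^2 - (17554/81)x - 194594/729
so K g − (-2)·g = 2x^7 + (1/2)x^5 + 7x^3 + 8x^2 = f ✓


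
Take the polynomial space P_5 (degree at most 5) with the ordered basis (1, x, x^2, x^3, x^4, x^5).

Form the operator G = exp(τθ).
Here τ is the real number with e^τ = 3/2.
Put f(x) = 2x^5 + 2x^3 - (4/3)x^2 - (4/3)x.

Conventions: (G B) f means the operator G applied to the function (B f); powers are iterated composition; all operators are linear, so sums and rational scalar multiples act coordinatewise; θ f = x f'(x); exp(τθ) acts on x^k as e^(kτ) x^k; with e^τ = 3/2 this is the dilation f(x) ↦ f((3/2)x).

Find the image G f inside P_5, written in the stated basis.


g(x) = (243/16)x^5 + (27/4)x^3 - 3x^2 - 2x

exp(τθ) x^k = e^(kτ) x^k; with e^τ = 3/2 this sends x^k to (3/2)^k x^k
x ↦ 3/2 x
x^2 ↦ 9/4 x^2
x^3 ↦ 27/8 x^3
x^5 ↦ 243/32 x^5
applying this coordinatewise to f: exp(τθ) f = (243/16)x^5 + (27/4)x^3 - 3x^2 - 2x


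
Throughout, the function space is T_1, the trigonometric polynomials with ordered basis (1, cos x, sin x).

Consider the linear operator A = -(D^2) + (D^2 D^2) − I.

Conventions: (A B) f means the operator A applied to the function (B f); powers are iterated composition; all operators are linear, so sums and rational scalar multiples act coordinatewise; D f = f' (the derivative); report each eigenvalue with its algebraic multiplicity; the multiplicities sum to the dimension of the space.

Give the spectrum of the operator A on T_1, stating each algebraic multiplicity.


image of 1: -1
image of cos x: cos x
image of sin x: sin x
the matrix is diagonal; its diagonal is (-1, 1, 1)
for a triangular matrix the eigenvalues are the diagonal entries, with algebraic multiplicity their repetition count

λ = -1 (multiplicity 1), λ = 1 (multiplicity 2)


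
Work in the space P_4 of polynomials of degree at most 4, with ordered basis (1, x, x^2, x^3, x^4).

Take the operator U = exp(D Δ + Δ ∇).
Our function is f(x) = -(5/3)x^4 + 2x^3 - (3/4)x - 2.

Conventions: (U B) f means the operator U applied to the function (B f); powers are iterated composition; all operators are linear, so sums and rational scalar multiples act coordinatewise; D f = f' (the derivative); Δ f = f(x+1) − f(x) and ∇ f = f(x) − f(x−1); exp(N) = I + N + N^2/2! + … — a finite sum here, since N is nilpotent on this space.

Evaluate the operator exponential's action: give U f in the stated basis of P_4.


g(x) = -(5/3)x^4 + 2x^3 - 40x^2 + (13/4)x - 86

order-1 term: -40x^2 + 4x - 4
order-2 term: -80
the series for exp(D Δ + Δ ∇) f terminates at order 2
exp(D Δ + Δ ∇) f = -(5/3)x^4 + 2x^3 - 40x^2 + (13/4)x - 86


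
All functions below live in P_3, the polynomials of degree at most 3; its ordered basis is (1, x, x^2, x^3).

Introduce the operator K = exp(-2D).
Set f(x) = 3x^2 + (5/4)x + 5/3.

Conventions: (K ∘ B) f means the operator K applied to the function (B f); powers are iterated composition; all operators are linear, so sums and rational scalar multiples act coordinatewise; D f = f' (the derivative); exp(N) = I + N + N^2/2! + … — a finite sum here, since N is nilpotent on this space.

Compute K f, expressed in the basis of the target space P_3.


order-1 term: -12x - 5/2
order-2 term: 12
the series for exp(-2D) f terminates at order 2
exp(-2D) f = 3x^2 - (43/4)x + 67/6

the result is g(x) = 3x^2 - (43/4)x + 67/6


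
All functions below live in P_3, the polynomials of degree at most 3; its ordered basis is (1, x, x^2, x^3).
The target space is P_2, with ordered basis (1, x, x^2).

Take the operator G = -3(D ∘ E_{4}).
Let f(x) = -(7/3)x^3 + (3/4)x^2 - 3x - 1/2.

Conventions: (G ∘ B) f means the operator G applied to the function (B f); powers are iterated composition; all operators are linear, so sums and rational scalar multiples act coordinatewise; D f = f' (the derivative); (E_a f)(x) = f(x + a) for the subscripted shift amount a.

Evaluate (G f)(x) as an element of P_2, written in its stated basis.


the image equals g(x) = 21x^2 + (327/2)x + 327

E_{4} f = -(7/3)x^3 - (109/4)x^2 - 109x - 899/6
D E_{4} f = -7x^2 - (109/2)x - 109
(-3(D ∘ E_{4})) f = 21x^2 + (327/2)x + 327


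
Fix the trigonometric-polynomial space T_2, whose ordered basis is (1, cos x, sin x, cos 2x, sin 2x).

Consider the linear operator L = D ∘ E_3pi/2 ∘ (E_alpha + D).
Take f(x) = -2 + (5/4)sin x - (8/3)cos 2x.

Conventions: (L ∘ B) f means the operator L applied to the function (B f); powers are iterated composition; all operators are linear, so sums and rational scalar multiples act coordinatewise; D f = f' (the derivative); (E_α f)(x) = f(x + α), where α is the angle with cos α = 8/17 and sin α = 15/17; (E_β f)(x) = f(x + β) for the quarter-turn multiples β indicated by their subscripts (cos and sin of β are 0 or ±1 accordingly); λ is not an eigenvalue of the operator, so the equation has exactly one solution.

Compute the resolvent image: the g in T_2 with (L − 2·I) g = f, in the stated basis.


the result is g(x) = 1 - (2/5)cos x - (13/40)sin x - (2/3)cos 2x - (14/69)sin 2x

write g with unknown coordinates in the stated basis and equate coefficients in (L − 2·I) g = f
solving from the highest basis element down gives g = 1 - (2/5)cos x - (13/40)sin x - (2/3)cos 2x - (14/69)sin 2x
check: L g = -(4/5)cos x + (3/5)sin x - 4cos 2x - (28/69)sin 2x
so L g − 2·g = -2 + (5/4)sin x - (8/3)cos 2x = f ✓


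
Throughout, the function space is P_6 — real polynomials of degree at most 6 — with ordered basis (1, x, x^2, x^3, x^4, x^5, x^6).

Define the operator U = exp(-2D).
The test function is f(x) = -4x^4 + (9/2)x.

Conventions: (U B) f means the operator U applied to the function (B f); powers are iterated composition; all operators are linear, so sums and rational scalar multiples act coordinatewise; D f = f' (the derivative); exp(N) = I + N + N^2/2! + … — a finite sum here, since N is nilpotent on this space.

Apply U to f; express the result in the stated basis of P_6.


the result is g(x) = -4x^4 + 32x^3 - 96x^2 + (265/2)x - 73

order-1 term: 32x^3 - 9
order-2 term: -96x^2
order-3 term: 128x
order-4 term: -64
the series for exp(-2D) f terminates at order 4
exp(-2D) f = -4x^4 + 32x^3 - 96x^2 + (265/2)x - 73


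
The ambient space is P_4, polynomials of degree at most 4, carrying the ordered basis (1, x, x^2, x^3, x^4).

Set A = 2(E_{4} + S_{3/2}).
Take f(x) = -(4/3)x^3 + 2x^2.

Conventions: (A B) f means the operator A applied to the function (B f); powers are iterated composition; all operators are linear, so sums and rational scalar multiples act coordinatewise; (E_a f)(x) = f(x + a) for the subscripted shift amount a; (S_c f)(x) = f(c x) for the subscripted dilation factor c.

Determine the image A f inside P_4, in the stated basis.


the image equals g(x) = -(35/3)x^3 - 19x^2 - 96x - 320/3

E_{4} f = -(4/3)x^3 - 14x^2 - 48x - 160/3
S_{3/2} f = -(9/2)x^3 + (9/2)x^2
(E_{4} + S_{3/2}) f = -(35/6)x^3 - (19/2)x^2 - 48x - 160/3
(2(E_{4} + S_{3/2})) f = -(35/3)x^3 - 19x^2 - 96x - 320/3


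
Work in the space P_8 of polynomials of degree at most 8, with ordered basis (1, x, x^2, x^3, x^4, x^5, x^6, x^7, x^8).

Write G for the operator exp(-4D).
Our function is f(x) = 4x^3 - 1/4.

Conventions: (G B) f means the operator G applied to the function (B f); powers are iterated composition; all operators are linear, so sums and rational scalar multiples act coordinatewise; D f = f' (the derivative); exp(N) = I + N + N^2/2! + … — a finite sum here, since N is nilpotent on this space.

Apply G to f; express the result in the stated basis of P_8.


the result is g(x) = 4x^3 - 48x^2 + 192x - 1025/4

order-1 term: -48x^2
order-2 term: 192x
order-3 term: -256
the series for exp(-4D) f terminates at order 3
exp(-4D) f = 4x^3 - 48x^2 + 192x - 1025/4


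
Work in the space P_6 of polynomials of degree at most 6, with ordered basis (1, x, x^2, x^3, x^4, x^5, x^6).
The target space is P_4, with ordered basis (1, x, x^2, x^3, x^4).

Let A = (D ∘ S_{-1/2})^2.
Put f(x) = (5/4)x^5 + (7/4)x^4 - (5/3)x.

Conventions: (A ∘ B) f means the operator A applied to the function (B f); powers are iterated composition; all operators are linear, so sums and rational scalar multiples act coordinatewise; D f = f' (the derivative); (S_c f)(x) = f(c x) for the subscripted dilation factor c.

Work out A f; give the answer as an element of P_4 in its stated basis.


S_{-1/2} f = -(5/128)x^5 + (7/64)x^4 + (5/6)x
D S_{-1/2} f = -(25/128)x^4 + (7/16)x^3 + 5/6
S_{-1/2} (D ∘ S_{-1/2}) f = -(25/2048)x^4 - (7/128)x^3 + 5/6
D S_{-1/2} (D ∘ S_{-1/2}) f = -(25/512)x^3 - (21/128)x^2

the image equals g(x) = -(25/512)x^3 - (21/128)x^2


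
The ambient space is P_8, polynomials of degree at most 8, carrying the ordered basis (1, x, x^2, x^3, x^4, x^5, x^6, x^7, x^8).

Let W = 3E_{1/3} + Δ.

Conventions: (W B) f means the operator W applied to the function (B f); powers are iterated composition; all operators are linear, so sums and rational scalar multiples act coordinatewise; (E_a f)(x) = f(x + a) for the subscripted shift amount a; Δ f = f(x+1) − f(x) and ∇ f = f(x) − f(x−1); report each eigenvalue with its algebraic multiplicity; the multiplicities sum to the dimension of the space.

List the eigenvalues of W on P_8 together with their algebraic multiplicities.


image of 1: 3
image of x: 3x + 2
image of x^2: 3x^2 + 4x + 4/3
image of x^3: 3x^3 + 6x^2 + 4x + 10/9
image of x^4: 3x^4 + 8x^3 + 8x^2 + (40/9)x + 28/27
image of x^5: 3x^5 + 10x^4 + (40/3)x^3 + (100/9)x^2 + (140/27)x + 82/81
image of x^6: 3x^6 + 12x^5 + 20x^4 + (200/9)x^3 + (140/9)x^2 + (164/27)x + 244/243
image of x^7: 3x^7 + 14x^6 + 28x^5 + (350/9)x^4 + (980/27)x^3 + (574/27)x^2 + (1708/243)x + 730/729
image of x^8: 3x^8 + 16x^7 + (112/3)x^6 + (560/9)x^5 + (1960/27)x^4 + (4592/81)x^3 + (6832/243)x^2 + (5840/729)x + 2188/2187
the matrix is upper triangular; its diagonal is (3, 3, 3, 3, 3, 3, 3, 3, 3)
for a triangular matrix the eigenvalues are the diagonal entries, with algebraic multiplicity their repetition count

λ = 3 (multiplicity 9)


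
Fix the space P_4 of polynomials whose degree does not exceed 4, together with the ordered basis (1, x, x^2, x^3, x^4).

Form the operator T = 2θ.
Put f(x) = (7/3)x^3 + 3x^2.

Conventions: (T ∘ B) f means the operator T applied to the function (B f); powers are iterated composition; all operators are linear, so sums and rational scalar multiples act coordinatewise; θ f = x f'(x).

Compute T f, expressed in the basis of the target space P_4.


the result is g(x) = 14x^3 + 12x^2

θ f = 7x^3 + 6x^2
(2θ) f = 14x^3 + 12x^2


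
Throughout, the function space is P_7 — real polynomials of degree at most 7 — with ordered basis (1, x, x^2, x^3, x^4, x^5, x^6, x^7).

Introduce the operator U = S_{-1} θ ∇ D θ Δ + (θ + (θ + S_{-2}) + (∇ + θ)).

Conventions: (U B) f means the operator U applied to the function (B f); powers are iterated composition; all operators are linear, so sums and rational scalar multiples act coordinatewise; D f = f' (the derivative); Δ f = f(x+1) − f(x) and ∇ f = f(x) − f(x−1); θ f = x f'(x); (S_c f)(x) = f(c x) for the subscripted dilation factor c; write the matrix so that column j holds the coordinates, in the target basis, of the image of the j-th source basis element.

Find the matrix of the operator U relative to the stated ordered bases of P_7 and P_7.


the matrix is [[1, 1, -1, 1, -1, 1, -1, 1]; [0, 1, 2, -3, -68, 55, -234, 203]; [0, 0, 10, 3, -6, 490, -375, 2121]; [0, 0, 0, 1, 4, -10, -1780, 1225]; [0, 0, 0, 0, 28, 5, -15, 5075]; [0, 0, 0, 0, 0, -17, 6, -21]; [0, 0, 0, 0, 0, 0, 82, 7]; [0, 0, 0, 0, 0, 0, 0, -107]] (rows listed top to bottom)

image of 1: 1
image of x: x + 1
image of x^2: 10x^2 + 2x - 1
image of x^3: x^3 + 3x^2 - 3x + 1
image of x^4: 28x^4 + 4x^3 - 6x^2 - 68x - 1
image of x^5: -17x^5 + 5x^4 - 10x^3 + 490x^2 + 55x + 1
image of x^6: 82x^6 + 6x^5 - 15x^4 - 1780x^3 - 375x^2 - 234x - 1
image of x^7: -107x^7 + 7x^6 - 21x^5 + 5075x^4 + 1225x^3 + 2121x^2 + 203x + 1
each image's coordinates form column j of the matrix


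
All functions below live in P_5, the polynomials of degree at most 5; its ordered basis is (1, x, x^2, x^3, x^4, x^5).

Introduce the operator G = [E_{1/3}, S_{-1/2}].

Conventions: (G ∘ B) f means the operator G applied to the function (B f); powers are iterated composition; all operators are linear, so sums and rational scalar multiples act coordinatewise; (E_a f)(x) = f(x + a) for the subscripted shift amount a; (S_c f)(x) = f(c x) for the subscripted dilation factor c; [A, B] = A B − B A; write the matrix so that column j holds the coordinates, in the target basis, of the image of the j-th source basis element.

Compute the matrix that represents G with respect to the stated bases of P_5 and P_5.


image of 1: 0
image of x: -1/2
image of x^2: (1/2)x - 1/12
image of x^3: -(3/8)x^2 + (1/8)x - 1/24
image of x^4: (1/4)x^3 - (1/8)x^2 + (1/12)x - 5/432
image of x^5: -(5/32)x^4 + (5/48)x^3 - (5/48)x^2 + (25/864)x - 11/2592
each image's coordinates form column j of the matrix

the matrix is [[0, -1/2, -1/12, -1/24, -5/432, -11/2592]; [0, 0, 1/2, 1/8, 1/12, 25/864]; [0, 0, 0, -3/8, -1/8, -5/48]; [0, 0, 0, 0, 1/4, 5/48]; [0, 0, 0, 0, 0, -5/32]; [0, 0, 0, 0, 0, 0]] (rows listed top to bottom)


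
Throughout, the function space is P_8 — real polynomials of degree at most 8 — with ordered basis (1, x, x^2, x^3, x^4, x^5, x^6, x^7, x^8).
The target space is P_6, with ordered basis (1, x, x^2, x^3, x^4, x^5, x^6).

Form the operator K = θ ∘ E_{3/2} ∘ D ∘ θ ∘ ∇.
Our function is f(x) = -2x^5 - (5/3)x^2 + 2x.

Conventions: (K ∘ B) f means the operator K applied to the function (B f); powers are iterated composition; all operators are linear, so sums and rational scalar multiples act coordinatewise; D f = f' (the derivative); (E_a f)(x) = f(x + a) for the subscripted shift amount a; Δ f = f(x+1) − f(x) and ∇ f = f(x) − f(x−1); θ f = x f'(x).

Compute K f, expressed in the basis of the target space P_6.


the image equals g(x) = -480x^3 - 1080x^2 - 620x

∇ f = -10x^4 + 20x^3 - 20x^2 + (20/3)x + 5/3
θ ∇ f = -40x^4 + 60x^3 - 40x^2 + (20/3)x
D θ ∇ f = -160x^3 + 180x^2 - 80x + 20/3
E_{3/2} (D ∘ θ ∘ ∇) f = -160x^3 - 540x^2 - 620x - 745/3
θ E_{3/2} (D ∘ θ ∘ ∇) f = -480x^3 - 1080x^2 - 620x
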